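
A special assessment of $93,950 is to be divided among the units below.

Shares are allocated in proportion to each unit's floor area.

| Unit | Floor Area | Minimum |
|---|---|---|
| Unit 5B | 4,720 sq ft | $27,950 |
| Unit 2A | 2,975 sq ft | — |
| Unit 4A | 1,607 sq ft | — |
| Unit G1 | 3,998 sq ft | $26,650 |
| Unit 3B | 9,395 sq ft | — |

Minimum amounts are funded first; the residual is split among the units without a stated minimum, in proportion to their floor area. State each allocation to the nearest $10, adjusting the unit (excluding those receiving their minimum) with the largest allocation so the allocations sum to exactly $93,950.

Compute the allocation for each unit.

Unit 5B: $27,950 · Unit 2A: $8,380 · Unit 4A: $4,520 · Unit G1: $26,650 · Unit 3B: $26,450

Guaranteed amounts: Unit 5B $27,950; Unit G1 $26,650. Remaining pool $39,350.
Remaining pool split over remaining floor area 13,977: Unit 2A 8,375.63 → $8,380; Unit 4A 4,524.25 → $4,520; Unit 3B 26,450.11 → $26,450.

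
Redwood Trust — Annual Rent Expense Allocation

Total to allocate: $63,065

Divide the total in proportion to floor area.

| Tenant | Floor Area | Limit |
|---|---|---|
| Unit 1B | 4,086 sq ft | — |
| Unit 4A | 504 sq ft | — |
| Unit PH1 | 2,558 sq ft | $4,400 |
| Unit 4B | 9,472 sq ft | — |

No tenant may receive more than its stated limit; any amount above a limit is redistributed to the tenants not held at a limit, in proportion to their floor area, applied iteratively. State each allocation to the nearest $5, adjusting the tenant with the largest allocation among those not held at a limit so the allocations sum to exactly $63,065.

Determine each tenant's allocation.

Unit 1B: $17,045 | Unit 4A: $2,105 | Unit PH1: $4,400 | Unit 4B: $39,515

Floor area total: 16,620.
Unconstrained shares: Unit 1B 15,504.43; Unit 4A 1,912.44; Unit PH1 9,706.39; Unit 4B 35,941.74.
Capped: Unit PH1 ($4,400); remaining pool $58,665 reallocated over remaining floor area 14,062.
Shares after redistribution: Unit 1B 17,046.31 → $17,045; Unit 4A 2,102.63 → $2,105; Unit 4B 39,516.06 → $39,515.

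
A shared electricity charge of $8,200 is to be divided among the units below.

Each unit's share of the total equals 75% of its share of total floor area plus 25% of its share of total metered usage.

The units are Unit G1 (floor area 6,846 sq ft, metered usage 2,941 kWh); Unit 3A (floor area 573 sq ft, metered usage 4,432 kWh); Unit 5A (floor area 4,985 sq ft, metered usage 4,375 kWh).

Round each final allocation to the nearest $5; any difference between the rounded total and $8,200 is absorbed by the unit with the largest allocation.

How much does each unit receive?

Totals — floor area 12,404, metered usage 11,748.
Composite weights (75% floor area + 25% metered usage): Unit G1 0.4765; Unit 3A 0.1290; Unit 5A 0.3945.
Proportional shares: Unit G1 3,907.498; Unit 3A 1,057.47; Unit 5A 3,235.03.
At nearest $5: Unit G1 $3,905; Unit 3A $1,055; Unit 5A $3,235. Sum = $8,195.
Difference $8,200 − $8,195 = +$5 applied to largest allocation (Unit G1): Unit G1 becomes $3,910.

Unit G1: $3,910; Unit 3A: $1,055; Unit 5A: $3,235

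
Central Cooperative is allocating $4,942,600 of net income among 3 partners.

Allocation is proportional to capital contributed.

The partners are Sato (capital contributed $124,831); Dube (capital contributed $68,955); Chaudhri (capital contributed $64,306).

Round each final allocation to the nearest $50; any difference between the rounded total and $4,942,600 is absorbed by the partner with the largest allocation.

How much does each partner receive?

Capital contributed total: 258,092.
Unrounded shares: Sato 124,831/258,092 × $4,942,600 = 2,390,580.49; Dube 68,955/258,092 × $4,942,600 = 1,320,525.17; Chaudhri 64,306/258,092 × $4,942,600 = 1,231,494.33.
Rounded to nearest $50: Sato $2,390,600; Dube $1,320,550; Chaudhri $1,231,500. Sum = $4,942,650.
Difference $4,942,600 − $4,942,650 = −$50 applied to largest allocation (Sato): Sato becomes $2,390,550.

Sato: $2,390,550 | Dube: $1,320,550 | Chaudhri: $1,231,500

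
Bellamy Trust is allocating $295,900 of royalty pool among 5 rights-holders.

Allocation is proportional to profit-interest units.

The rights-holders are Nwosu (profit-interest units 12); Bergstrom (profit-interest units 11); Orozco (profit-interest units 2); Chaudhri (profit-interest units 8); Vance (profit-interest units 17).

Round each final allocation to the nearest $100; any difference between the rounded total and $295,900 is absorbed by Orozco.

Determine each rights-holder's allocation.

Total profit-interest units = 50.
Unrounded shares: Nwosu 12/50 × $295,900 = 71,016.00; Bergstrom 11/50 × $295,900 = 65,098.00; Orozco 2/50 × $295,900 = 11,836.00; Chaudhri 8/50 × $295,900 = 47,344.00; Vance 17/50 × $295,900 = 100,606.00.
Rounded to nearest $100: Nwosu $71,000; Bergstrom $65,100; Orozco $11,800; Chaudhri $47,300; Vance $100,600. Sum = $295,800.
Difference $295,900 − $295,800 = +$100 applied to Orozco: Orozco becomes $11,900.

Nwosu: $71,000 | Bergstrom: $65,100 | Orozco: $11,900 | Chaudhri: $47,300 | Vance: $100,600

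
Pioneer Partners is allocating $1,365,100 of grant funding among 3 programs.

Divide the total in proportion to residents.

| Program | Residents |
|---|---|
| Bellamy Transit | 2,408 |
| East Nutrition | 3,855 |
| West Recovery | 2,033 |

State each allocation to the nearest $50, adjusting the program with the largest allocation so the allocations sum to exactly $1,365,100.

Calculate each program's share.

Sum of residents: 8,296.
Raw shares: Bellamy Transit 2,408/8,296 × $1,365,100 = 396,234.43; East Nutrition 3,855/8,296 × $1,365,100 = 634,337.09; West Recovery 2,033/8,296 × $1,365,100 = 334,528.48.
After rounding ($50): Bellamy Transit $396,250; East Nutrition $634,350; West Recovery $334,550. Sum = $1,365,150.
Difference $1,365,100 − $1,365,150 = −$50 applied to largest allocation (East Nutrition): East Nutrition becomes $634,300.

Bellamy Transit: $396,250 | East Nutrition: $634,300 | West Recovery: $334,550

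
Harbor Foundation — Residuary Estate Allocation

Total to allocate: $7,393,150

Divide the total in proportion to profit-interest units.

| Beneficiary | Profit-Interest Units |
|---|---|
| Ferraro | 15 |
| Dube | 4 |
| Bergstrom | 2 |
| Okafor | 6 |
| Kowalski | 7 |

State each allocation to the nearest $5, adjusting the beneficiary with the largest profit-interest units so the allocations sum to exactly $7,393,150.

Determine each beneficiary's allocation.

Ferraro: $3,261,685 · Dube: $869,780 · Bergstrom: $434,890 · Okafor: $1,304,675 · Kowalski: $1,522,120

Profit-interest units total: 15 + 4 + 2 + 6 + 7 = 34.
Raw shares: Ferraro 3,261,683.82; Dube 869,782.35; Bergstrom 434,891.18; Okafor 1,304,673.53; Kowalski 1,522,119.12.
After rounding ($5): Ferraro $3,261,685; Dube $869,780; Bergstrom $434,890; Okafor $1,304,675; Kowalski $1,522,120. Sum = $7,393,150.
Sum already equals the total — no adjustment.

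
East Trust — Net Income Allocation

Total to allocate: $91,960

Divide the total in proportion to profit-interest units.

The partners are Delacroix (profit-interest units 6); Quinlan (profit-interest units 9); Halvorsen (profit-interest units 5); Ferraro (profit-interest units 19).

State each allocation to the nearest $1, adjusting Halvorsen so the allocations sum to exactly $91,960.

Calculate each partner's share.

Total profit-interest units = 39.
Unrounded shares: Delacroix 6/39 × $91,960 = 14,147.69; Quinlan 9/39 × $91,960 = 21,221.54; Halvorsen 5/39 × $91,960 = 11,789.74; Ferraro 19/39 × $91,960 = 44,801.03.
At nearest $1: Delacroix $14,148; Quinlan $21,222; Halvorsen $11,790; Ferraro $44,801. Sum = $91,961.
Difference $91,960 − $91,961 = −$1 applied to Halvorsen: Halvorsen becomes $11,789.

Delacroix: $14,148; Quinlan: $21,222; Halvorsen: $11,789; Ferraro: $44,801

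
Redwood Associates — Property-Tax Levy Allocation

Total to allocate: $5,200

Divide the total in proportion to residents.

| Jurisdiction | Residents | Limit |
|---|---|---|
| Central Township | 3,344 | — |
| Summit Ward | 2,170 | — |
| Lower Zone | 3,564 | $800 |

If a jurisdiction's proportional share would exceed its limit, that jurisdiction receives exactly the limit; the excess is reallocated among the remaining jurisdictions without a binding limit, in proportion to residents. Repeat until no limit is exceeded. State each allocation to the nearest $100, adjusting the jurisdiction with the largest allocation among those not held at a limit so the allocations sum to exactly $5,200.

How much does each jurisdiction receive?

Combined residents = 9,078.
Proportional shares (ignoring caps): Central Township 1,915.49; Summit Ward 1,243.01; Lower Zone 2,041.51.
Held at cap: Lower Zone ($800); balance $4,400 reallocated over remaining residents 5,514.
Shares after redistribution: Central Township 2,668.41 → $2,700; Summit Ward 1,731.59 → $1,700.

Central Township: $2,700 · Summit Ward: $1,700 · Lower Zone: $800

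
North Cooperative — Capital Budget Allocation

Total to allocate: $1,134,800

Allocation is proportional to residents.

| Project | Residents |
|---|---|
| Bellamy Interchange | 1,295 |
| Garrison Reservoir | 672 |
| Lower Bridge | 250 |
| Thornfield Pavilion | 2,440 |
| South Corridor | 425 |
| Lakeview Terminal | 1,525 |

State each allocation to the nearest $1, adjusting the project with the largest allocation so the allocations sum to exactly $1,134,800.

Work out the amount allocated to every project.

Bellamy Interchange: $222,426 | Garrison Reservoir: $115,421 | Lower Bridge: $42,939 | Thornfield Pavilion: $419,087 | South Corridor: $72,997 | Lakeview Terminal: $261,930

Total residents = 6,607.
Proportional shares: Bellamy Interchange 1,295/6,607 × $1,134,800 = 222,425.61; Garrison Reservoir 672/6,607 × $1,134,800 = 115,420.86; Lower Bridge 250/6,607 × $1,134,800 = 42,939.31; Thornfield Pavilion 2,440/6,607 × $1,134,800 = 419,087.63; South Corridor 425/6,607 × $1,134,800 = 72,996.82; Lakeview Terminal 1,525/6,607 × $1,134,800 = 261,929.77.
After rounding ($1): Bellamy Interchange $222,426; Garrison Reservoir $115,421; Lower Bridge $42,939; Thornfield Pavilion $419,088; South Corridor $72,997; Lakeview Terminal $261,930. Sum = $1,134,801.
Difference $1,134,800 − $1,134,801 = −$1 applied to largest allocation (Thornfield Pavilion): Thornfield Pavilion becomes $419,087.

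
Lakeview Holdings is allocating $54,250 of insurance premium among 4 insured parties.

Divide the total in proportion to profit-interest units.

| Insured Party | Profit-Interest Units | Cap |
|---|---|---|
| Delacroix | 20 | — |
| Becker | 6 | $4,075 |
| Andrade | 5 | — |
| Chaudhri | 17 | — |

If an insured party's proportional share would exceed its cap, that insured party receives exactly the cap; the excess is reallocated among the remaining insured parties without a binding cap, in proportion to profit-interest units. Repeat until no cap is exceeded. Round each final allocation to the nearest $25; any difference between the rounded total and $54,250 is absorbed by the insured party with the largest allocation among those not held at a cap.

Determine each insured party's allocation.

Profit-interest units total: 48.
Proportional shares (ignoring caps): Delacroix 22,604.17; Becker 6,781.25; Andrade 5,651.04; Chaudhri 19,213.54.
Held at cap: Becker ($4,075); remaining pool $50,175 reallocated over remaining profit-interest units 42.
Redistributed shares: Delacroix 23,892.86 → $23,900; Andrade 5,973.21 → $5,975; Chaudhri 20,308.93 → $20,300.

Delacroix: $23,900; Becker: $4,075; Andrade: $5,975; Chaudhri: $20,300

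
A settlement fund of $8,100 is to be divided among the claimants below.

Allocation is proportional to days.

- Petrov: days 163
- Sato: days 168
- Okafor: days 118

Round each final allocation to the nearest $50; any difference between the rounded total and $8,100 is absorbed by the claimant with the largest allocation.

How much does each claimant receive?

Petrov: $2,950; Sato: $3,000; Okafor: $2,150

Total days = 449.
Unrounded shares: Petrov 163/449 × $8,100 = 2,940.53; Sato 168/449 × $8,100 = 3,030.73; Okafor 118/449 × $8,100 = 2,128.73.
After rounding ($50): Petrov $2,950; Sato $3,050; Okafor $2,150. Sum = $8,150.
Difference $8,100 − $8,150 = −$50 applied to largest allocation (Sato): Sato becomes $3,000.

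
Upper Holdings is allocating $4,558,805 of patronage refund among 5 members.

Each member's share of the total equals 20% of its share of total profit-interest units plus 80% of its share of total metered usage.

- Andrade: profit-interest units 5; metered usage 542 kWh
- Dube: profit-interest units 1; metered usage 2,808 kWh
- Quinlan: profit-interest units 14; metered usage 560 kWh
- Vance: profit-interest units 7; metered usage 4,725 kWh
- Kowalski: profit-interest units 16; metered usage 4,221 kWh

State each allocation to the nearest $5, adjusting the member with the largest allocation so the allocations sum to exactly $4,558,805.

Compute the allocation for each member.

Profit-interest units total 43; metered usage total 12,856.
Blended shares (20% profit-interest units + 80% metered usage): Andrade 0.0570; Dube 0.1794; Quinlan 0.1000; Vance 0.3266; Kowalski 0.3371.
Raw shares: Andrade 259,775.55; Dube 817,788.96; Quinlan 455,715.57; Vance 1,488,834.03; Kowalski 1,536,690.89.
At nearest $5: Andrade $259,775; Dube $817,790; Quinlan $455,715; Vance $1,488,835; Kowalski $1,536,690. Sum = $4,558,805.
Sum already equals the total — no adjustment.

Andrade: $259,775 | Dube: $817,790 | Quinlan: $455,715 | Vance: $1,488,835 | Kowalski: $1,536,690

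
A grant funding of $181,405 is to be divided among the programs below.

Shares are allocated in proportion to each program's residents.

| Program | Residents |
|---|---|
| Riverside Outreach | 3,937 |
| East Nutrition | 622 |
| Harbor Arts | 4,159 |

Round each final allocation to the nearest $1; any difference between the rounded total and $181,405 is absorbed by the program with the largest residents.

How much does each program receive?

Total residents = 3,937 + 622 + 4,159 = 8,718.
Unrounded shares: Riverside Outreach 81,921.48; East Nutrition 12,942.64; Harbor Arts 86,540.88.
Rounded to nearest $1: Riverside Outreach $81,921; East Nutrition $12,943; Harbor Arts $86,541. Sum = $181,405.
Rounded total matches; no reconciliation needed.

Riverside Outreach: $81,921 · East Nutrition: $12,943 · Harbor Arts: $86,541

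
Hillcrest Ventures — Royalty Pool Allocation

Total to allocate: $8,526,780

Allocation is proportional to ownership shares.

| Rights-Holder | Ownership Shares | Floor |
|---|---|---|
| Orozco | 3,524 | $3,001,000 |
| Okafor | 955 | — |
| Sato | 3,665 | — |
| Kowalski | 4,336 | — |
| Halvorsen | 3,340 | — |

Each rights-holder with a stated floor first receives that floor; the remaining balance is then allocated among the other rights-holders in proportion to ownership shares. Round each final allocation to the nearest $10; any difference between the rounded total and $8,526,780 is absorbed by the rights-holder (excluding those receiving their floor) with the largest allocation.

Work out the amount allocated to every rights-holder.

Orozco: $3,001,000 | Okafor: $429,170 | Sato: $1,647,040 | Kowalski: $1,948,590 | Halvorsen: $1,500,980

Minimums first: Orozco $3,001,000. Balance $5,525,780.
Balance split over remaining ownership shares 12,296: Okafor 429,173.71 → $429,170; Sato 1,647,038.36 → $1,647,040; Kowalski 1,948,583.45 → $1,948,580; Halvorsen 1,500,984.48 → $1,500,980.
Rounding difference +$10 applied to Kowalski → $1,948,590.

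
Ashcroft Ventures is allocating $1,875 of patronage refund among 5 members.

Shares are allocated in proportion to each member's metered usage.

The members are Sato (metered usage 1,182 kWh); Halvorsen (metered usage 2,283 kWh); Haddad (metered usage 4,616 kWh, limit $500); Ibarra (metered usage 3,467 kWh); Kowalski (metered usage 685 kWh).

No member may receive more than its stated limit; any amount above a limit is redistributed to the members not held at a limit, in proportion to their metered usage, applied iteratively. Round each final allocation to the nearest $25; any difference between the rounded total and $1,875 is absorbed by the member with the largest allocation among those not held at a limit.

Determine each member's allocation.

Sum of metered usage: 12,233.
Proportional shares (ignoring caps): Sato 181.17; Halvorsen 349.92; Haddad 707.51; Ibarra 531.40; Kowalski 104.99.
Capped: Haddad ($500); balance $1,375 reallocated over remaining metered usage 7,617.
Redistributed shares: Sato 213.37 → $225; Halvorsen 412.12 → $400; Ibarra 625.85 → $625; Kowalski 123.65 → $125.

Sato: $225 | Halvorsen: $400 | Haddad: $500 | Ibarra: $625 | Kowalski: $125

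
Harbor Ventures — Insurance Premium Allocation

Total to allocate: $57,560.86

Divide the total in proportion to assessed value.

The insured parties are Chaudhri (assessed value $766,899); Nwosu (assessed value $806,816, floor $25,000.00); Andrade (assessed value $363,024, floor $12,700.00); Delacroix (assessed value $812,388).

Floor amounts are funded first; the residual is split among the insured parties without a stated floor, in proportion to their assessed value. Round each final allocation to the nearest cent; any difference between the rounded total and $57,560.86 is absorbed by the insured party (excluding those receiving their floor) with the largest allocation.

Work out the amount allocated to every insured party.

Guaranteed amounts: Nwosu $25,000.00; Andrade $12,700.00. Remaining pool $19,860.86.
Remaining pool split over remaining assessed value 1,579,287: Chaudhri 9,644.3988 → $9,644.40; Delacroix 10,216.4612 → $10,216.46.

Chaudhri: $9,644.40 · Nwosu: $25,000.00 · Andrade: $12,700.00 · Delacroix: $10,216.46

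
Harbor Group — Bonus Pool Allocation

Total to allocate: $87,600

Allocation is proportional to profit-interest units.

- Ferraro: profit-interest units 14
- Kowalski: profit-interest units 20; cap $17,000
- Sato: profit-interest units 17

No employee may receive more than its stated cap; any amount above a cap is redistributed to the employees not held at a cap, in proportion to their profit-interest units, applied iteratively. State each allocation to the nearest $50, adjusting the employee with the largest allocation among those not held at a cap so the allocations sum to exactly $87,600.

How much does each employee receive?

Combined profit-interest units = 51.
Proportional shares (ignoring caps): Ferraro 24,047.06; Kowalski 34,352.94; Sato 29,200.00.
Held at cap: Kowalski ($17,000); residual $70,600 reallocated over remaining profit-interest units 31.
Redistributed shares: Ferraro 31,883.87 → $31,900; Sato 38,716.13 → $38,700.

Ferraro: $31,900 | Kowalski: $17,000 | Sato: $38,700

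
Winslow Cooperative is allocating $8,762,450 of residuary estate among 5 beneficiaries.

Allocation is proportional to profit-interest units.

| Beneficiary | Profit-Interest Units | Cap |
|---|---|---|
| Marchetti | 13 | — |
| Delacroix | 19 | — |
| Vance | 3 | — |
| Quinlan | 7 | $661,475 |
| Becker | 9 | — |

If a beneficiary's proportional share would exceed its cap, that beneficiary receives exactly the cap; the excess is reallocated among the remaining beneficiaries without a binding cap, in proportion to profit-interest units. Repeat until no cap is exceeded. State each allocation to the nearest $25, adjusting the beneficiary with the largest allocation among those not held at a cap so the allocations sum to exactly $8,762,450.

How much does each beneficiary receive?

Sum of profit-interest units: 51.
Unconstrained shares: Marchetti 2,233,565.69; Delacroix 3,264,442.16; Vance 515,438.24; Quinlan 1,202,689.22; Becker 1,546,314.71.
Cap binds for Quinlan ($661,475); remaining pool $8,100,975 reallocated over remaining profit-interest units 44.
Shares after redistribution: Marchetti 2,393,469.89 → $2,393,475; Delacroix 3,498,148.30 → $3,498,150; Vance 552,339.20 → $552,350; Becker 1,657,017.61 → $1,657,025.
Rounding difference −$25 applied to Delacroix → $3,498,125.

Marchetti: $2,393,475 | Delacroix: $3,498,125 | Vance: $552,350 | Quinlan: $661,475 | Becker: $1,657,025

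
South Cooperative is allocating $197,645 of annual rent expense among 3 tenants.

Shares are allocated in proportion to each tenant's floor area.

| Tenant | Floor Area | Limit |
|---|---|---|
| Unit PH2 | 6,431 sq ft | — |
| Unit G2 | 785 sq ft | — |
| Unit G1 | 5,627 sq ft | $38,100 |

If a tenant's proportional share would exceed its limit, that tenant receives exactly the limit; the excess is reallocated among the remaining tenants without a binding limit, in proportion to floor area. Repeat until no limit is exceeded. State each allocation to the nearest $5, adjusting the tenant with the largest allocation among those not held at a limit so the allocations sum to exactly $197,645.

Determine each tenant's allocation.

Total floor area = 12,843.
Unconstrained shares: Unit PH2 98,968.70; Unit G2 12,080.61; Unit G1 86,595.69.
Cap binds for Unit G1 ($38,100); remaining pool $159,545 reallocated over remaining floor area 7,216.
Remaining shares: Unit PH2 142,188.73 → $142,190; Unit G2 17,356.27 → $17,355.

Unit PH2: $142,190 | Unit G2: $17,355 | Unit G1: $38,100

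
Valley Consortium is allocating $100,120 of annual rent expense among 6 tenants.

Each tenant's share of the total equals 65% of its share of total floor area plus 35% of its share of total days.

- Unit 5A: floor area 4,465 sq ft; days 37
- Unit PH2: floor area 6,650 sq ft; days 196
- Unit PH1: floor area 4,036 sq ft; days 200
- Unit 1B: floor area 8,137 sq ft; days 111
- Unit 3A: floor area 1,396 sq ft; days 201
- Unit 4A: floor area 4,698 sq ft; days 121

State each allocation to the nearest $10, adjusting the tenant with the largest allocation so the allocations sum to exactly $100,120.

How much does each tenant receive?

Unit 5A: $11,390 | Unit PH2: $22,660 | Unit PH1: $17,030 | Unit 1B: $22,510 | Unit 3A: $11,230 | Unit 4A: $15,300

Floor area total 29,382; days total 866.
Blended shares (65% floor area + 35% days): Unit 5A 0.1137; Unit PH2 0.2263; Unit PH1 0.1701; Unit 1B 0.2249; Unit 3A 0.1121; Unit 4A 0.1528.
Proportional shares: Unit 5A 11,386.67; Unit PH2 22,660.03; Unit PH1 17,032.15; Unit 1B 22,514.11; Unit 3A 11,225.30; Unit 4A 15,301.74.
After rounding ($10): Unit 5A $11,390; Unit PH2 $22,660; Unit PH1 $17,030; Unit 1B $22,510; Unit 3A $11,230; Unit 4A $15,300. Sum = $100,120.
Sum already equals the total — no adjustment.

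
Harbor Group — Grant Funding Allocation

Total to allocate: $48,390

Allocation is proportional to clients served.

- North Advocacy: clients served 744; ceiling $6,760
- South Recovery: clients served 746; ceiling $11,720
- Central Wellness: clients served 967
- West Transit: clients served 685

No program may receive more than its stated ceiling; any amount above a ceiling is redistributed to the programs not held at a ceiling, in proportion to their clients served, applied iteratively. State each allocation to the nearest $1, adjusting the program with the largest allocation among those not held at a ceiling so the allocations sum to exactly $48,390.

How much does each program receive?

Clients served total: 3,142.
Proportional shares (ignoring caps): North Advocacy 11,458.36; South Recovery 11,489.16; Central Wellness 14,892.78; West Transit 10,549.70.
Held at cap: North Advocacy ($6,760); residual $41,630 reallocated over remaining clients served 2,398.
Held at cap: South Recovery ($11,720); residual $29,910 reallocated over remaining clients served 1,652.
Redistributed shares: Central Wellness 17,507.85 → $17,508; West Transit 12,402.15 → $12,402.

North Advocacy: $6,760 · South Recovery: $11,720 · Central Wellness: $17,508 · West Transit: $12,402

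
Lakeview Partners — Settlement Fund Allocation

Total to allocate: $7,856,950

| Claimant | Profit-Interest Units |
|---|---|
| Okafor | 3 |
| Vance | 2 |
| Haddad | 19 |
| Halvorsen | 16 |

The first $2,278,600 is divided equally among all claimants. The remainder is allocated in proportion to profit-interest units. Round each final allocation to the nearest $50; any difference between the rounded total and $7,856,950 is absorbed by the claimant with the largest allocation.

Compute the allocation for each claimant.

Okafor: $988,050 · Vance: $848,550 · Haddad: $3,219,350 · Halvorsen: $2,801,000

$2,278,600 shared equally gives $569,650 per claimant.
Remainder $5,578,350 by profit-interest units (total 40): Okafor 418,376.25 → $418,400; Vance 278,917.50 → $278,900; Haddad 2,649,716.25 → $2,649,700; Halvorsen 2,231,340.00 → $2,231,350.
Totals: Okafor $569,650 + $418,400 = $988,050; Vance $569,650 + $278,900 = $848,550; Haddad $569,650 + $2,649,700 = $3,219,350; Halvorsen $569,650 + $2,231,350 = $2,801,000.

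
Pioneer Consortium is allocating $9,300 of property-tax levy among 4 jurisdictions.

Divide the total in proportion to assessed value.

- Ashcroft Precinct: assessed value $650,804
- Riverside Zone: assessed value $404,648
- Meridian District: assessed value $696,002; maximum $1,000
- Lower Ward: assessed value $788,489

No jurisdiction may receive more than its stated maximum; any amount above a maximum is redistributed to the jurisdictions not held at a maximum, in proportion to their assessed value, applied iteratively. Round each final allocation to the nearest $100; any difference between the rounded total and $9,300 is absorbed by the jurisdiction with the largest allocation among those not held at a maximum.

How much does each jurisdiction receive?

Total assessed value = 2,539,943.
Proportional shares (ignoring caps): Ashcroft Precinct 2,382.92; Riverside Zone 1,481.62; Meridian District 2,548.41; Lower Ward 2,887.05.
Capped: Meridian District ($1,000); residual $8,300 reallocated over remaining assessed value 1,843,941.
Redistributed shares: Ashcroft Precinct 2,929.42 → $2,900; Riverside Zone 1,821.41 → $1,800; Lower Ward 3,549.17 → $3,500.
Rounding difference +$100 applied to Lower Ward → $3,600.

Ashcroft Precinct: $2,900; Riverside Zone: $1,800; Meridian District: $1,000; Lower Ward: $3,600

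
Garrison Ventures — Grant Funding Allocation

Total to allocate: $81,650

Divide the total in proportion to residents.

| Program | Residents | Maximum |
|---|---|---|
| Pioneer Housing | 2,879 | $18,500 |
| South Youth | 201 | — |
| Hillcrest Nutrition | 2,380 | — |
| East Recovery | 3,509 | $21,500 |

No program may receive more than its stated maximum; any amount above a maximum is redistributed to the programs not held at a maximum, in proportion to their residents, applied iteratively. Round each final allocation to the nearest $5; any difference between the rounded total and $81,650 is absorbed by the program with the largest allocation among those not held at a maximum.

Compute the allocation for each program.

Sum of residents: 8,969.
Pro-rata shares before constraints: Pioneer Housing 26,209.20; South Youth 1,829.82; Hillcrest Nutrition 21,666.52; East Recovery 31,944.46.
Held at cap: Pioneer Housing ($18,500), East Recovery ($21,500); remaining pool $41,650 reallocated over remaining residents 2,581.
Remaining shares: South Youth 3,243.57 → $3,245; Hillcrest Nutrition 38,406.43 → $38,405.

Pioneer Housing: $18,500 · South Youth: $3,245 · Hillcrest Nutrition: $38,405 · East Recovery: $21,500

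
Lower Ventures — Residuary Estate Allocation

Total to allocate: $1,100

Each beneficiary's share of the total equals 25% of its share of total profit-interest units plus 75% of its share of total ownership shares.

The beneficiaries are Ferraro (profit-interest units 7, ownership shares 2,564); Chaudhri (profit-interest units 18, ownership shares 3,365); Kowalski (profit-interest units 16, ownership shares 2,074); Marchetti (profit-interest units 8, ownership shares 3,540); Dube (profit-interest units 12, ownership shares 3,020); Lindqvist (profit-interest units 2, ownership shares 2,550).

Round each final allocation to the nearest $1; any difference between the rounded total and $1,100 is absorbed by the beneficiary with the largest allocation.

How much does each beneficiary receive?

Totals — profit-interest units 63, ownership shares 17,113.
Combined weights (25% profit-interest units + 75% ownership shares): Ferraro 0.1401; Chaudhri 0.2189; Kowalski 0.1544; Marchetti 0.1869; Dube 0.1800; Lindqvist 0.1197.
Proportional shares: Ferraro 154.16; Chaudhri 240.79; Kowalski 169.83; Marchetti 205.58; Dube 197.97; Lindqvist 131.66.
Rounded to nearest $1: Ferraro $154; Chaudhri $241; Kowalski $170; Marchetti $206; Dube $198; Lindqvist $132. Sum = $1,101.
Difference $1,100 − $1,101 = −$1 applied to largest allocation (Chaudhri): Chaudhri becomes $240.

Ferraro: $154 | Chaudhri: $240 | Kowalski: $170 | Marchetti: $206 | Dube: $198 | Lindqvist: $132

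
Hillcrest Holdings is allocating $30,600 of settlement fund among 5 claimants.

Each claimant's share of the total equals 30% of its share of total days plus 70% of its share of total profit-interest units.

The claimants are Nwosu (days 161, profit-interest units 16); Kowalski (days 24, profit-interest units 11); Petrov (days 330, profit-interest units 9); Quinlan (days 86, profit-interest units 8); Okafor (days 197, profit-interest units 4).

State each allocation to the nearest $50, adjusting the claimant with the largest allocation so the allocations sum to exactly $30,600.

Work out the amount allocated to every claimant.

Nwosu: $9,000; Kowalski: $5,200; Petrov: $7,800; Quinlan: $4,550; Okafor: $4,050

Days total 798; profit-interest units total 48.
Blended shares (30% days + 70% profit-interest units): Nwosu 0.2939; Kowalski 0.1694; Petrov 0.2553; Quinlan 0.1490; Okafor 0.1324.
Raw shares: Nwosu 8,992.11; Kowalski 5,184.84; Petrov 7,812.49; Quinlan 4,559.32; Okafor 4,051.24.
After rounding ($50): Nwosu $9,000; Kowalski $5,200; Petrov $7,800; Quinlan $4,550; Okafor $4,050. Sum = $30,600.
Rounded total matches; no reconciliation needed.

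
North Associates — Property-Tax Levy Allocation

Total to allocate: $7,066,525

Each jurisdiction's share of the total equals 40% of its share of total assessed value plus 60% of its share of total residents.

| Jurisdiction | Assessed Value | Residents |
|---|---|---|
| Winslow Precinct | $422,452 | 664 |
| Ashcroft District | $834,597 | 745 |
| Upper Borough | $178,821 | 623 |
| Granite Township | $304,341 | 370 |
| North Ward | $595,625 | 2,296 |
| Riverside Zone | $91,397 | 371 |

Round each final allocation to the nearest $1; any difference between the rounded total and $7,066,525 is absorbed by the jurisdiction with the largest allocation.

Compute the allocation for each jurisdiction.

Assessed value total 2,427,233; residents total 5,069.
Combined weights (40% assessed value + 60% residents): Winslow Precinct 0.1482; Ashcroft District 0.2257; Upper Borough 0.1032; Granite Township 0.0940; North Ward 0.3699; Riverside Zone 0.0590.
Raw shares: Winslow Precinct 1,047,358.51; Ashcroft District 1,595,069.51; Upper Borough 729,346.41; Granite Township 663,900.13; North Ward 2,614,095.69; Riverside Zone 416,754.75.
Rounded to nearest $1: Winslow Precinct $1,047,359; Ashcroft District $1,595,070; Upper Borough $729,346; Granite Township $663,900; North Ward $2,614,096; Riverside Zone $416,755. Sum = $7,066,526.
Difference $7,066,525 − $7,066,526 = −$1 applied to largest allocation (North Ward): North Ward becomes $2,614,095.

Winslow Precinct: $1,047,359; Ashcroft District: $1,595,070; Upper Borough: $729,346; Granite Township: $663,900; North Ward: $2,614,095; Riverside Zone: $416,755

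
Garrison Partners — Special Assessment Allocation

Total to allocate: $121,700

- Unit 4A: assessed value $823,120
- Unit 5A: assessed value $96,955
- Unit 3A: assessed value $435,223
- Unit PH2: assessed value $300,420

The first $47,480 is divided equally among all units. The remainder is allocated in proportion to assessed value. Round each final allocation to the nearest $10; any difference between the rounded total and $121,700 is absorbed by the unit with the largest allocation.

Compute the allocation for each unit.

Unit 4A: $48,760 · Unit 5A: $16,220 · Unit 3A: $31,380 · Unit PH2: $25,340

$47,480 shared equally gives $11,870 per unit.
Remainder $74,220 by assessed value (total 1,655,718): Unit 4A 36,897.57 → $36,900; Unit 5A 4,346.15 → $4,350; Unit 3A 19,509.51 → $19,510; Unit PH2 13,466.77 → $13,470.
Rounding difference −$10 on remainder applied to Unit 4A.
Totals: Unit 4A $11,870 + $36,890 = $48,760; Unit 5A $11,870 + $4,350 = $16,220; Unit 3A $11,870 + $19,510 = $31,380; Unit PH2 $11,870 + $13,470 = $25,340.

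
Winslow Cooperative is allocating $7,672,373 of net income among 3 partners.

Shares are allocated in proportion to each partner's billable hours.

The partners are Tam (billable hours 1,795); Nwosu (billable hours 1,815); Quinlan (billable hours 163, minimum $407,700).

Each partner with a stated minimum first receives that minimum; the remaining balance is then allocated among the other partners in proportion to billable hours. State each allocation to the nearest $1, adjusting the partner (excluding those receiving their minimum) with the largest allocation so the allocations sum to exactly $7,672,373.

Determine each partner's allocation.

Tam: $3,612,213 | Nwosu: $3,652,460 | Quinlan: $407,700

Guaranteed amounts: Quinlan $407,700. Residual $7,264,673.
Residual split over remaining billable hours 3,610: Tam 3,612,212.75 → $3,612,213; Nwosu 3,652,460.25 → $3,652,460.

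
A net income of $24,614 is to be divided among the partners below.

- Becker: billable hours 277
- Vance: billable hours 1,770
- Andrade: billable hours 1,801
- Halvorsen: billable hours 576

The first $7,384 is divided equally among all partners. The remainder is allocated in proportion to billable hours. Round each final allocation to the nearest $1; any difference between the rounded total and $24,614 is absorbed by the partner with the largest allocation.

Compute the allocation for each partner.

First tranche $7,384 split equally: $1,846 each.
Remainder $17,230 by billable hours (total 4,424): Becker 1,078.82 → $1,079; Vance 6,893.56 → $6,894; Andrade 7,014.29 → $7,014; Halvorsen 2,243.33 → $2,243.
Totals: Becker $1,846 + $1,079 = $2,925; Vance $1,846 + $6,894 = $8,740; Andrade $1,846 + $7,014 = $8,860; Halvorsen $1,846 + $2,243 = $4,089.

Becker: $2,925; Vance: $8,740; Andrade: $8,860; Halvorsen: $4,089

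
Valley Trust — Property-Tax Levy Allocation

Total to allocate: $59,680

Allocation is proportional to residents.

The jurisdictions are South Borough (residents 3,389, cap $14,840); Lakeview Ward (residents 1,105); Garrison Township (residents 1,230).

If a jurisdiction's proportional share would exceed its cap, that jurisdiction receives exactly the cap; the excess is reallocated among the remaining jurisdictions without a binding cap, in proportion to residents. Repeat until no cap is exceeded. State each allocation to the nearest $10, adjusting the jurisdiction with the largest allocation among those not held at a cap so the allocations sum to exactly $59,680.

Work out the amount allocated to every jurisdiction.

South Borough: $14,840 | Lakeview Ward: $21,220 | Garrison Township: $23,620

Residents total: 5,724.
Unconstrained shares: South Borough 35,334.65; Lakeview Ward 11,521.03; Garrison Township 12,824.32.
Cap binds for South Borough ($14,840); balance $44,840 reallocated over remaining residents 2,335.
Remaining shares: Lakeview Ward 21,219.79 → $21,220; Garrison Township 23,620.21 → $23,620.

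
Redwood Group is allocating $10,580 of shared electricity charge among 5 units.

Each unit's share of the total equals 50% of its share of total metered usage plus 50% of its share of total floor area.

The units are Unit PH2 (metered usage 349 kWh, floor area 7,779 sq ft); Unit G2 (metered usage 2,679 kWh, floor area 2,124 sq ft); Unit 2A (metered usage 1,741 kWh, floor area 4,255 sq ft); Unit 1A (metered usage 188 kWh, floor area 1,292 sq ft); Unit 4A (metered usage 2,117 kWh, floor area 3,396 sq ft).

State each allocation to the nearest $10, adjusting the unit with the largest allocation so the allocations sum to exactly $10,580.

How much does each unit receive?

Unit PH2: $2,440 · Unit G2: $2,600 · Unit 2A: $2,500 · Unit 1A: $500 · Unit 4A: $2,540

Metered usage total 7,074; floor area total 18,846.
Blended shares (50% metered usage + 50% floor area): Unit PH2 0.2311; Unit G2 0.2457; Unit 2A 0.2359; Unit 1A 0.0476; Unit 4A 0.2397.
Raw shares: Unit PH2 2,444.52; Unit G2 2,599.58; Unit 2A 2,496.30; Unit 1A 503.25; Unit 4A 2,536.36.
After rounding ($10): Unit PH2 $2,440; Unit G2 $2,600; Unit 2A $2,500; Unit 1A $500; Unit 4A $2,540. Sum = $10,580.
Rounded total matches; no reconciliation needed.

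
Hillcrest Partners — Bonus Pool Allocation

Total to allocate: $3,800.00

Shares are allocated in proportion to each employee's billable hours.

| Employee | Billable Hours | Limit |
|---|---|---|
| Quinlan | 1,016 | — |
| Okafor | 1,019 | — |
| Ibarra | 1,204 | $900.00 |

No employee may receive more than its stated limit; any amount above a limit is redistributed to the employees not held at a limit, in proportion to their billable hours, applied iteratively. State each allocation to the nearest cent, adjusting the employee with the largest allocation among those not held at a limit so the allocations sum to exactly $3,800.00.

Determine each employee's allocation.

Quinlan: $1,447.86; Okafor: $1,452.14; Ibarra: $900.00

Billable hours total: 3,239.
Pro-rata shares before constraints: Quinlan 1,191.9728; Okafor 1,195.4924; Ibarra 1,412.5347.
Capped: Ibarra ($900.00); remaining pool $2,900.00 reallocated over remaining billable hours 2,035.
Remaining shares: Quinlan 1,447.8624 → $1,447.86; Okafor 1,452.1376 → $1,452.14.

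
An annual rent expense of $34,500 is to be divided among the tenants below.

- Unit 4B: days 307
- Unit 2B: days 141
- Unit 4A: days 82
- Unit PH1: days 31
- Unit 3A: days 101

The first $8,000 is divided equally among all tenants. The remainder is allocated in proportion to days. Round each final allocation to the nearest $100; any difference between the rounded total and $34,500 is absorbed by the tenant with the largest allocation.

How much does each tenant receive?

Equal tier: $8,000 ÷ 5 = $1,600 apiece.
Remainder $26,500 by days (total 662): Unit 4B 12,289.27 → $12,300; Unit 2B 5,644.26 → $5,600; Unit 4A 3,282.48 → $3,300; Unit PH1 1,240.94 → $1,200; Unit 3A 4,043.05 → $4,000.
Rounding difference +$100 on remainder applied to Unit 4B.
Totals: Unit 4B $1,600 + $12,400 = $14,000; Unit 2B $1,600 + $5,600 = $7,200; Unit 4A $1,600 + $3,300 = $4,900; Unit PH1 $1,600 + $1,200 = $2,800; Unit 3A $1,600 + $4,000 = $5,600.

Unit 4B: $14,000 | Unit 2B: $7,200 | Unit 4A: $4,900 | Unit PH1: $2,800 | Unit 3A: $5,600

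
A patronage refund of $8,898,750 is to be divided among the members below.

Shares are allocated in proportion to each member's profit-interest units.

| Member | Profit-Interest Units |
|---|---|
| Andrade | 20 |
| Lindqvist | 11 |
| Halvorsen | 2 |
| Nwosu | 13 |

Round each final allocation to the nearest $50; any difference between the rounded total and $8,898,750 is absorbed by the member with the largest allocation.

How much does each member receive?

Profit-interest units total: 46.
Pro-rata amounts: Andrade 20/46 × $8,898,750 = 3,869,021.74; Lindqvist 11/46 × $8,898,750 = 2,127,961.96; Halvorsen 2/46 × $8,898,750 = 386,902.17; Nwosu 13/46 × $8,898,750 = 2,514,864.13.
At nearest $50: Andrade $3,869,000; Lindqvist $2,127,950; Halvorsen $386,900; Nwosu $2,514,850. Sum = $8,898,700.
Difference $8,898,750 − $8,898,700 = +$50 applied to largest allocation (Andrade): Andrade becomes $3,869,050.

Andrade: $3,869,050 · Lindqvist: $2,127,950 · Halvorsen: $386,900 · Nwosu: $2,514,850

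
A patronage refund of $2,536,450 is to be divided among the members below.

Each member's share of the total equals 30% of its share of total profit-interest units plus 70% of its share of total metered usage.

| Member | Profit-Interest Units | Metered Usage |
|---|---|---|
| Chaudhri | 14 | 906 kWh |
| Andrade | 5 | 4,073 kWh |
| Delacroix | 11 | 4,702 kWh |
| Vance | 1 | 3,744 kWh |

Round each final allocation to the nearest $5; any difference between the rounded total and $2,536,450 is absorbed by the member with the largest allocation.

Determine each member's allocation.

Profit-interest units total 31; metered usage total 13,425.
Combined weights (30% profit-interest units + 70% metered usage): Chaudhri 0.1827; Andrade 0.2608; Delacroix 0.3516; Vance 0.2049.
Raw shares: Chaudhri 463,470.53; Andrade 661,403.53; Delacroix 891,869.27; Vance 519,706.67.
At nearest $5: Chaudhri $463,470; Andrade $661,405; Delacroix $891,870; Vance $519,705. Sum = $2,536,450.
No rounding difference to absorb.

Chaudhri: $463,470 · Andrade: $661,405 · Delacroix: $891,870 · Vance: $519,705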